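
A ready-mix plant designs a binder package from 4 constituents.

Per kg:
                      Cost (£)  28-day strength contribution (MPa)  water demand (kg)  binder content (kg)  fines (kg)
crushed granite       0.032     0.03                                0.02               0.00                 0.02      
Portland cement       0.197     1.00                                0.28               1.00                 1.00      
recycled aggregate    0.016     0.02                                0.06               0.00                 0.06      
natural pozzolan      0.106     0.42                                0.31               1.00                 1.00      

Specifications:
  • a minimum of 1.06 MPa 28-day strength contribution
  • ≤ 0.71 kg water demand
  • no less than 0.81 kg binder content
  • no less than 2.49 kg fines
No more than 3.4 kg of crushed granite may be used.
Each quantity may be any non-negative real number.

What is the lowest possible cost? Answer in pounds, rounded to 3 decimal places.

£0.452

Let x1 = kg of crushed granite, x2 = kg of Portland cement, x3 = kg of recycled aggregate, x4 = kg of natural pozzolan.
Minimise 0.032x1 + 0.197x2 + 0.016x3 + 0.106x4 with:
  0.03x1 + 1x2 + 0.02x3 + 0.42x4 ≥ 1.06   (28-day strength contribution)
  0.02x1 + 0.28x2 + 0.06x3 + 0.31x4 ≤ 0.71   (water demand)
  1x2 + 1x4 ≥ 0.81   (binder content)
  0.02x1 + 1x2 + 0.06x3 + 1x4 ≥ 2.49   (fines)
  x1 ≤ 3.4
  x1, x2, x3, x4 ≥ 0.
The optimal basis is {Portland cement, natural pozzolan}; crushed granite, recycled aggregate drop out. Binding constraints: water demand and fines.
So Portland cement = 2.063 kg, natural pozzolan = 0.4267 kg.
Hence cost = 0.197·2.063 + 0.106·0.4267 = £0.45164.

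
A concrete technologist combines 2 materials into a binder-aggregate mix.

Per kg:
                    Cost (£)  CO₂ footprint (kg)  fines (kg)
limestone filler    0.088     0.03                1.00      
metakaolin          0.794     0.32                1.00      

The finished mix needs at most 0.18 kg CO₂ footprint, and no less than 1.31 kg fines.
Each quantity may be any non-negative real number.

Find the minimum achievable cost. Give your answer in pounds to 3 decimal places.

This is a linear program. Let x1 = kg of limestone filler, x2 = kg of metakaolin.
Minimize 0.088x1 + 0.794x2 s.t.:
  0.03x1 + 0.32x2 ≤ 0.18   (CO₂ footprint)
  1x1 + 1x2 ≥ 1.31   (fines)
  x1, x2 ≥ 0.
The optimal basis is {limestone filler}; metakaolin drops out. There the fines constraint is tight.
So limestone filler = 1.31 kg.
Cost = 0.088·1.31 = 0.11528.

£0.115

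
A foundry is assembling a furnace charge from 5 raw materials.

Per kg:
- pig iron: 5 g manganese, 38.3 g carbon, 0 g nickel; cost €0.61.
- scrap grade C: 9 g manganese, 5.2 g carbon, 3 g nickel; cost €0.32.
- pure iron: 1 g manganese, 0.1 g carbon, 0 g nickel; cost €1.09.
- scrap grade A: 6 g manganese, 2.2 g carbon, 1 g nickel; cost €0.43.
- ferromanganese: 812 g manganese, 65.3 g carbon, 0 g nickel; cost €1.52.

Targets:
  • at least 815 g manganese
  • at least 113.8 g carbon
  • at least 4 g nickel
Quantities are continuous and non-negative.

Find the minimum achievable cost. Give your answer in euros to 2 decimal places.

Let x1 = kg of pig iron, x2 = kg of scrap grade C, x3 = kg of pure iron, x4 = kg of scrap grade A, x5 = kg of ferromanganese.
Minimise 0.61x1 + 0.32x2 + 1.09x3 + 0.43x4 + 1.52x5 subject to:
  5x1 + 9x2 + 1x3 + 6x4 + 812x5 ≥ 815   (manganese)
  38.3x1 + 5.2x2 + 0.1x3 + 2.2x4 + 65.3x5 ≥ 113.8   (carbon)
  3x2 + 1x4 ≥ 4   (nickel)
  x1, x2, x3, x4, x5 ≥ 0.
The optimal basis is {pig iron, scrap grade C, ferromanganese}; pure iron, scrap grade A drop out. Binding constraints: manganese, carbon, nickel.
Optimal quantities: pig iron = 1.116 kg, scrap grade C = 1.333 kg, ferromanganese = 0.982 kg.
Objective = 0.61·1.116 + 0.32·1.333 + 1.52·0.982 = 2.6000.

€2.60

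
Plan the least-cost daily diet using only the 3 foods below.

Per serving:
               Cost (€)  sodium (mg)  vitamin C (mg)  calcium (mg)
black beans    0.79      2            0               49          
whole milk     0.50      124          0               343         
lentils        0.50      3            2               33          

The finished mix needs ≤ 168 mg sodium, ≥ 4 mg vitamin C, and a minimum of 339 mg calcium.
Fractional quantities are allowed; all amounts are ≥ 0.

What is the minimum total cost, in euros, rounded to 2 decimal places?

Let x1 = servings of black beans, x2 = servings of whole milk, x3 = servings of lentils.
Minimize 0.79x1 + 0.5x2 + 0.5x3 s.t.:
  2x1 + 124x2 + 3x3 ≤ 168   (sodium)
  2x3 ≥ 4   (vitamin C)
  49x1 + 343x2 + 33x3 ≥ 339   (calcium)
  x1, x2, x3 ≥ 0.
The minimum-cost mix takes nothing from black beans — only whole milk, lentils. There the vitamin C and calcium constraints are tight.
Optimal quantities: whole milk = 0.7959 servings, lentils = 2 servings.
Hence cost = 0.5·0.7959 + 0.5·2 = €1.3980.

€1.40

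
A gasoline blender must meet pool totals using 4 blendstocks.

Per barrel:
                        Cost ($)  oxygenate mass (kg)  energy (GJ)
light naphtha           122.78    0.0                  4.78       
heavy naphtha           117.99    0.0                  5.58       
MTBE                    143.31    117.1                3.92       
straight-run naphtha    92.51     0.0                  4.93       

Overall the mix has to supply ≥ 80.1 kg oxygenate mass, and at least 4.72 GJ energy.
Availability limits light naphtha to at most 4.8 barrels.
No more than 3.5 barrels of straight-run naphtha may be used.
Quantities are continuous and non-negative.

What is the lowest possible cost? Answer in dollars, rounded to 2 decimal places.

Set it up as a linear program. Let x1 = barrels of light naphtha, x2 = barrels of heavy naphtha, x3 = barrels of MTBE, x4 = barrels of straight-run naphtha.
min 122.78x1 + 117.99x2 + 143.31x3 + 92.51x4 subject to:
  117.1x3 ≥ 80.1   (oxygenate mass)
  4.78x1 + 5.58x2 + 3.92x3 + 4.93x4 ≥ 4.72   (energy)
  x1 ≤ 4.8
  x4 ≤ 3.5
  x1, x2, x3, x4 ≥ 0.
At the optimum only MTBE, straight-run naphtha are positive (light naphtha, heavy naphtha = 0). There the oxygenate mass and energy constraints are tight.
Optimal quantities: MTBE = 0.684 barrels, straight-run naphtha = 0.4135 barrels.
Cost = 143.31·0.684 + 92.51·0.4135 = 136.2769.

$136.28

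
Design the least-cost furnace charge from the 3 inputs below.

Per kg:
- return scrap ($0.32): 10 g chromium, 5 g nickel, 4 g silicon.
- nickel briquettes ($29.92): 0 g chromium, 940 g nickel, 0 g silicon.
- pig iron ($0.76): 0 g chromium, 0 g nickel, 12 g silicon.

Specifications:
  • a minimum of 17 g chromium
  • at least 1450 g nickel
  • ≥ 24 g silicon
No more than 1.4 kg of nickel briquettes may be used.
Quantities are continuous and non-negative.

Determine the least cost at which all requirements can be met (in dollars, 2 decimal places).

$50.46

Treat it as an LP. Let x1 = kg of return scrap, x2 = kg of nickel briquettes, x3 = kg of pig iron.
Minimise 0.32x1 + 29.92x2 + 0.76x3 subject to:
  10x1 ≥ 17   (chromium)
  5x1 + 940x2 ≥ 1450   (nickel)
  4x1 + 12x3 ≥ 24   (silicon)
  x2 ≤ 1.4
  x1, x2, x3 ≥ 0.
The minimum-cost mix takes nothing from pig iron — only return scrap, nickel briquettes. There the nickel and the nickel briquettes cap constraints are tight.
So return scrap = 26.8 kg, nickel briquettes = 1.4 kg.
Objective = 0.32·26.8 + 29.92·1.4 = 50.4640.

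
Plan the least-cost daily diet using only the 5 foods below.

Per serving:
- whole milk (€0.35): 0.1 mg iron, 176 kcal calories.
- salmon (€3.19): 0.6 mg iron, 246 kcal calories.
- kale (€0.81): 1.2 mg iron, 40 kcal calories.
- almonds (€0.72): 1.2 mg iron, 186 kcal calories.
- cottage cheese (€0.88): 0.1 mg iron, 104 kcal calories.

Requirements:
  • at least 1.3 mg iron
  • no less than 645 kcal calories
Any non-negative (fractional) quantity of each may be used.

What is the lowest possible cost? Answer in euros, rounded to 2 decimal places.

€1.58

Let x1 = servings of whole milk, x2 = servings of salmon, x3 = servings of kale, x4 = servings of almonds, x5 = servings of cottage cheese.
Minimise 0.35x1 + 3.19x2 + 0.81x3 + 0.72x4 + 0.88x5 s.t.:
  0.1x1 + 0.6x2 + 1.2x3 + 1.2x4 + 0.1x5 ≥ 1.3   (iron)
  176x1 + 246x2 + 40x3 + 186x4 + 104x5 ≥ 645   (calories)
  x1, x2, x3, x4, x5 ≥ 0.
At the optimum only whole milk, almonds are positive (salmon, kale, cottage cheese = 0). Binding constraints: iron and calories.
Solving gives x1 = 2.763, x4 = 0.8531.
Hence cost = 0.35·2.763 + 0.72·0.8531 = €1.5813.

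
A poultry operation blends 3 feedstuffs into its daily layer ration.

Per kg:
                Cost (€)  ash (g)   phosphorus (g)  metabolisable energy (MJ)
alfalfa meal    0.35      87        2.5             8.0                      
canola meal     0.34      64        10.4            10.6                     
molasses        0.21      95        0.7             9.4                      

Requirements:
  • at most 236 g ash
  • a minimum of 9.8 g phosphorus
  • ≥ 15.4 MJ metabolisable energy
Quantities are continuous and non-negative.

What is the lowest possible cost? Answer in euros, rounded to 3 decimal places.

€0.437

Let x1 = kg of alfalfa meal, x2 = kg of canola meal, x3 = kg of molasses.
min 0.35x1 + 0.34x2 + 0.21x3 with:
  87x1 + 64x2 + 95x3 ≤ 236   (ash)
  2.5x1 + 10.4x2 + 0.7x3 ≥ 9.8   (phosphorus)
  8x1 + 10.6x2 + 9.4x3 ≥ 15.4   (metabolisable energy)
  x1, x2, x3 ≥ 0.
The minimum-cost mix takes nothing from alfalfa meal — only canola meal, molasses. Binding constraints: phosphorus and metabolisable energy.
That vertex is x2 = 0.9004, x3 = 0.623.
Total cost: 0.34·0.9004 + 0.21·0.623 = 0.43697.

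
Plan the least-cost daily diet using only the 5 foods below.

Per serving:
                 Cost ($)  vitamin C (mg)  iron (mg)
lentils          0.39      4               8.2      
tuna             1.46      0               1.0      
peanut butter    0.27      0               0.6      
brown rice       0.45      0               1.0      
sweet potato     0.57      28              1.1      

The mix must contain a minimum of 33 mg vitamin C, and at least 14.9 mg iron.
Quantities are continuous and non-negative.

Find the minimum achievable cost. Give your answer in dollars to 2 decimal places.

Treat it as an LP. Let x1 = servings of lentils, x2 = servings of tuna, x3 = servings of peanut butter, x4 = servings of brown rice, x5 = servings of sweet potato.
Minimize 0.39x1 + 1.46x2 + 0.27x3 + 0.45x4 + 0.57x5 subject to:
  4x1 + 28x5 ≥ 33   (vitamin C)
  8.2x1 + 1x2 + 0.6x3 + 1x4 + 1.1x5 ≥ 14.9   (iron)
  x1, x2, x3, x4, x5 ≥ 0.
The optimal basis is {lentils, sweet potato}; tuna, peanut butter, brown rice drop out. The vitamin C and iron requirements are met with equality.
That vertex is x1 = 1.691, x5 = 0.9369.
Objective = 0.39·1.691 + 0.57·0.9369 = 1.1935.

$1.19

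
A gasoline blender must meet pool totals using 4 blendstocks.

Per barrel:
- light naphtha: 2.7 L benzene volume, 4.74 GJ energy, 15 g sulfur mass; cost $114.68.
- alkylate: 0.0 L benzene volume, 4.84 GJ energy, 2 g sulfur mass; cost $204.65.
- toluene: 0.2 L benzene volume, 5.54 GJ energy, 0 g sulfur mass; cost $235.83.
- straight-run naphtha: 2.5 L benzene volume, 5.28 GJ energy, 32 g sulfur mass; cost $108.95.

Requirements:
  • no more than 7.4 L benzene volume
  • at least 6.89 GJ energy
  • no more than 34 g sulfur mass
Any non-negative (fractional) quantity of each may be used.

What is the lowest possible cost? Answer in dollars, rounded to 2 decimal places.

$151.71

Set it up as a linear program. Let x1 = barrels of light naphtha, x2 = barrels of alkylate, x3 = barrels of toluene, x4 = barrels of straight-run naphtha.
Minimise 114.68x1 + 204.65x2 + 235.83x3 + 108.95x4 subject to:
  2.7x1 + 0.2x3 + 2.5x4 ≤ 7.4   (benzene volume)
  4.74x1 + 4.84x2 + 5.54x3 + 5.28x4 ≥ 6.89   (energy)
  15x1 + 2x2 + 32x4 ≤ 34   (sulfur mass)
  x1, x2, x3, x4 ≥ 0.
The optimal basis is {light naphtha, straight-run naphtha}; alkylate, toluene drop out. Binding constraints: energy and sulfur mass.
Optimal quantities: light naphtha = 0.56512 barrels, straight-run naphtha = 0.7976 barrels.
Total cost: 114.68·0.56512 + 108.95·0.7976 = 151.7065.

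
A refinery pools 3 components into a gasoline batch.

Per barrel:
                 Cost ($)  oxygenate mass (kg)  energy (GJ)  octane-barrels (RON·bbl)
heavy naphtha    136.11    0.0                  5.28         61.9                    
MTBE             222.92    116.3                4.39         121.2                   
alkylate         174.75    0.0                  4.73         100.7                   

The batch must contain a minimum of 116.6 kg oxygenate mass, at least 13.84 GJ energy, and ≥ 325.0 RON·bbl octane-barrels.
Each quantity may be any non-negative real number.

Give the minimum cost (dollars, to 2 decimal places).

Set it up as a linear program. Let x1 = barrels of heavy naphtha, x2 = barrels of MTBE, x3 = barrels of alkylate.
Minimize 136.11x1 + 222.92x2 + 174.75x3 with:
  116.3x2 ≥ 116.6   (oxygenate mass)
  5.28x1 + 4.39x2 + 4.73x3 ≥ 13.84   (energy)
  61.9x1 + 121.2x2 + 100.7x3 ≥ 325   (octane-barrels)
  x1, x2, x3 ≥ 0.
The minimum-cost mix takes nothing from heavy naphtha — only MTBE, alkylate. The oxygenate mass and octane-barrels requirements are met with equality.
Solving gives x2 = 1.0026, x3 = 2.0207.
Objective = 222.92·1.0026 + 174.75·2.0207 = 576.6169.

$576.62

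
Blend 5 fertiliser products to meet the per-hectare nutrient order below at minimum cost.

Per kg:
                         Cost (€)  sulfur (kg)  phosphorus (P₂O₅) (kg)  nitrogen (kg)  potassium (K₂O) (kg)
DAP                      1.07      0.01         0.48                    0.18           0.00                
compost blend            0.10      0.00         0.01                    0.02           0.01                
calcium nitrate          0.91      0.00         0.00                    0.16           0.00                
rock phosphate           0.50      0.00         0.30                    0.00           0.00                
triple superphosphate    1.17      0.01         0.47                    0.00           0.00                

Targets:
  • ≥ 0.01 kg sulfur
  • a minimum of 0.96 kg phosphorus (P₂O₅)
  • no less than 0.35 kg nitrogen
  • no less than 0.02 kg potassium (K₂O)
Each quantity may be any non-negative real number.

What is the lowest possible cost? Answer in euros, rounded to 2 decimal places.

€2.23

Let x1 = kg of DAP, x2 = kg of compost blend, x3 = kg of calcium nitrate, x4 = kg of rock phosphate, x5 = kg of triple superphosphate.
min 1.07x1 + 0.1x2 + 0.91x3 + 0.5x4 + 1.17x5 subject to:
  0.01x1 + 0.01x5 ≥ 0.01   (sulfur)
  0.48x1 + 0.01x2 + 0.3x4 + 0.47x5 ≥ 0.96   (phosphorus (P₂O₅))
  0.18x1 + 0.02x2 + 0.16x3 ≥ 0.35   (nitrogen)
  0.01x2 ≥ 0.02   (potassium (K₂O))
  x1, x2, x3, x4, x5 ≥ 0.
At the optimum only DAP, compost blend, rock phosphate are positive (calcium nitrate, triple superphosphate = 0). Binding constraints: phosphorus (P₂O₅), nitrogen, potassium (K₂O).
Solving gives x1 = 1.722, x2 = 2, x4 = 0.3778.
Objective = 1.07·1.722 + 0.1·2 + 0.5·0.3778 = 2.2314.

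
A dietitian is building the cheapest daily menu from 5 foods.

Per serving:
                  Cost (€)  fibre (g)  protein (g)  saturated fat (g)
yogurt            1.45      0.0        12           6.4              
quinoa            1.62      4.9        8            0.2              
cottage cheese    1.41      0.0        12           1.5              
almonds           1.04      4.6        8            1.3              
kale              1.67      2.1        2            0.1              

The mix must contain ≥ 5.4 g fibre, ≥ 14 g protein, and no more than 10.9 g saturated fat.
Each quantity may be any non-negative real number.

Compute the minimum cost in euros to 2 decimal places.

Set it up as a linear program. Let x1 = servings of yogurt, x2 = servings of quinoa, x3 = servings of cottage cheese, x4 = servings of almonds, x5 = servings of kale.
Minimize 1.45x1 + 1.62x2 + 1.41x3 + 1.04x4 + 1.67x5 with:
  4.9x2 + 4.6x4 + 2.1x5 ≥ 5.4   (fibre)
  12x1 + 8x2 + 12x3 + 8x4 + 2x5 ≥ 14   (protein)
  6.4x1 + 0.2x2 + 1.5x3 + 1.3x4 + 0.1x5 ≤ 10.9   (saturated fat)
  x1, x2, x3, x4, x5 ≥ 0.
The minimum-cost mix takes nothing from yogurt, quinoa, kale — only cottage cheese, almonds. The fibre and protein requirements are met with equality.
Optimal quantities: cottage cheese = 0.3841 servings, almonds = 1.174 servings.
Total cost: 1.41·0.3841 + 1.04·1.174 = 1.7625.

€1.76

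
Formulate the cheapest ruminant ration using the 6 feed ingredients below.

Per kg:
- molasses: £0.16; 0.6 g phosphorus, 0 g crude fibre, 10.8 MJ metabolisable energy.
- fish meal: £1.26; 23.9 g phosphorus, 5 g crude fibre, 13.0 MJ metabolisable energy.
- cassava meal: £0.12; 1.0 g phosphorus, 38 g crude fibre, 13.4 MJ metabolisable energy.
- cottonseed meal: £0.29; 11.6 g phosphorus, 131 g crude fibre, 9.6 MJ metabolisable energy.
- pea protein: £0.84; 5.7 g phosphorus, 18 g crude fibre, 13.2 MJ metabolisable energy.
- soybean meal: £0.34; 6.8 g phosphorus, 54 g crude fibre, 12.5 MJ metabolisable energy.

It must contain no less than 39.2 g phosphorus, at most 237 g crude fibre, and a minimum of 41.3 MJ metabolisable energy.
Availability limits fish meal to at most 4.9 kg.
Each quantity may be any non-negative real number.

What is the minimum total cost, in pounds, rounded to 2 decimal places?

£1.67

Treat it as an LP. Let x1 = kg of molasses, x2 = kg of fish meal, x3 = kg of cassava meal, x4 = kg of cottonseed meal, x5 = kg of pea protein, x6 = kg of soybean meal.
Minimize 0.16x1 + 1.26x2 + 0.12x3 + 0.29x4 + 0.84x5 + 0.34x6 s.t.:
  0.6x1 + 23.9x2 + 1x3 + 11.6x4 + 5.7x5 + 6.8x6 ≥ 39.2   (phosphorus)
  5x2 + 38x3 + 131x4 + 18x5 + 54x6 ≤ 237   (crude fibre)
  10.8x1 + 13x2 + 13.4x3 + 9.6x4 + 13.2x5 + 12.5x6 ≥ 41.3   (metabolisable energy)
  x2 ≤ 4.9
  x1, x2, x3, x4, x5, x6 ≥ 0.
The cheapest feasible vertex uses only molasses, fish meal, cottonseed meal; cassava meal, pea protein, soybean meal are not used. There the phosphorus, crude fibre, metabolisable energy constraints are tight.
Solving gives x1 = 1.348, x2 = 0.742, x4 = 1.781.
Cost = 0.16·1.348 + 1.26·0.742 + 0.29·1.781 = 1.6671.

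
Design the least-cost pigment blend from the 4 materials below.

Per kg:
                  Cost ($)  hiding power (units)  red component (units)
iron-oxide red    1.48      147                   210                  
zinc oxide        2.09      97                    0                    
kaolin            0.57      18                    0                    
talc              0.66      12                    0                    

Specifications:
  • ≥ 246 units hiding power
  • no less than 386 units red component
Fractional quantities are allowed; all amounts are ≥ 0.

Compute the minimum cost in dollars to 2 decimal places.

Let x1 = kg of iron-oxide red, x2 = kg of zinc oxide, x3 = kg of kaolin, x4 = kg of talc.
Minimize 1.48x1 + 2.09x2 + 0.57x3 + 0.66x4 with:
  147x1 + 97x2 + 18x3 + 12x4 ≥ 246   (hiding power)
  210x1 ≥ 386   (red component)
  x1, x2, x3, x4 ≥ 0.
The minimum-cost mix takes nothing from zinc oxide, kaolin, talc — only iron-oxide red. Binding constraint: red component.
Optimal quantities: iron-oxide red = 1.838 kg.
Total cost: 1.48·1.838 = 2.7202.

$2.72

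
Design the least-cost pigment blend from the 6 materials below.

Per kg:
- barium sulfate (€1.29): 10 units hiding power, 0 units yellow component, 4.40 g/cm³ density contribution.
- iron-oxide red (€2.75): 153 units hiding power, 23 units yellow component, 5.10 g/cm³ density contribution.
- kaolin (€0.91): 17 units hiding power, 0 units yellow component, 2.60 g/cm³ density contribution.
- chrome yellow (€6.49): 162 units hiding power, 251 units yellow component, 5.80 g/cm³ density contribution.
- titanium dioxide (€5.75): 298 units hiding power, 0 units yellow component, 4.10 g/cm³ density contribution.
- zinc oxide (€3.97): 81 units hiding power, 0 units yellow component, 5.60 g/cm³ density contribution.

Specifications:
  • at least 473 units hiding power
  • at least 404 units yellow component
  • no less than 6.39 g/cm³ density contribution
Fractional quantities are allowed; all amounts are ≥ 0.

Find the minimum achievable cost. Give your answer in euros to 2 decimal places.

€13.76

Set it up as a linear program. Let x1 = kg of barium sulfate, x2 = kg of iron-oxide red, x3 = kg of kaolin, x4 = kg of chrome yellow, x5 = kg of titanium dioxide, x6 = kg of zinc oxide.
Minimize 1.29x1 + 2.75x2 + 0.91x3 + 6.49x4 + 5.75x5 + 3.97x6 subject to:
  10x1 + 153x2 + 17x3 + 162x4 + 298x5 + 81x6 ≥ 473   (hiding power)
  23x2 + 251x4 ≥ 404   (yellow component)
  4.4x1 + 5.1x2 + 2.6x3 + 5.8x4 + 4.1x5 + 5.6x6 ≥ 6.39   (density contribution)
  x1, x2, x3, x4, x5, x6 ≥ 0.
At the optimum only iron-oxide red, chrome yellow are positive (barium sulfate, kaolin, titanium dioxide, zinc oxide = 0). There the hiding power and yellow component constraints are tight.
Optimal quantities: iron-oxide red = 1.536 kg, chrome yellow = 1.469 kg.
Total cost: 2.75·1.536 + 6.49·1.469 = 13.7578.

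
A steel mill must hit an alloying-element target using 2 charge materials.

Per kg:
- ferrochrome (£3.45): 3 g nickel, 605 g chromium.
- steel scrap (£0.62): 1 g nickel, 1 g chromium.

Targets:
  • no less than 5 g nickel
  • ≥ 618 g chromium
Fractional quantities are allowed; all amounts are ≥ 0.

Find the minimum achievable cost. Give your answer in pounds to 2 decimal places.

Let x1 = kg of ferrochrome, x2 = kg of steel scrap.
Minimise 3.45x1 + 0.62x2 subject to:
  3x1 + 1x2 ≥ 5   (nickel)
  605x1 + 1x2 ≥ 618   (chromium)
  x1, x2 ≥ 0.
Both inputs are positive at the optimum. There the nickel and chromium constraints are tight.
That vertex is x1 = 1.018, x2 = 1.945.
Objective = 3.45·1.018 + 0.62·1.945 = 4.7180.

£4.72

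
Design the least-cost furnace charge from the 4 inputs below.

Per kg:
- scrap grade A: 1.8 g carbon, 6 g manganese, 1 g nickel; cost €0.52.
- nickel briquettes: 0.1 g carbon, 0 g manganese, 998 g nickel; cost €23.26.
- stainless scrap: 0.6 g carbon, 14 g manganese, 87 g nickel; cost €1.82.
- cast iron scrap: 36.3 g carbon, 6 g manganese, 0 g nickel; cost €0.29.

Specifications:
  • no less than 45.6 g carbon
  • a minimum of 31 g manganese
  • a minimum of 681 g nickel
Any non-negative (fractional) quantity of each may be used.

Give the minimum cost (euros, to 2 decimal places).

€14.57

Let x1 = kg of scrap grade A, x2 = kg of nickel briquettes, x3 = kg of stainless scrap, x4 = kg of cast iron scrap.
Minimize 0.52x1 + 23.26x2 + 1.82x3 + 0.29x4 subject to:
  1.8x1 + 0.1x2 + 0.6x3 + 36.3x4 ≥ 45.6   (carbon)
  6x1 + 14x3 + 6x4 ≥ 31   (manganese)
  1x1 + 998x2 + 87x3 ≥ 681   (nickel)
  x1, x2, x3, x4 ≥ 0.
The cheapest feasible vertex uses only stainless scrap, cast iron scrap; scrap grade A, nickel briquettes are not used. The carbon and nickel requirements are met with equality.
So stainless scrap = 7.828 kg, cast iron scrap = 1.127 kg.
Total cost: 1.82·7.828 + 0.29·1.127 = 14.5738.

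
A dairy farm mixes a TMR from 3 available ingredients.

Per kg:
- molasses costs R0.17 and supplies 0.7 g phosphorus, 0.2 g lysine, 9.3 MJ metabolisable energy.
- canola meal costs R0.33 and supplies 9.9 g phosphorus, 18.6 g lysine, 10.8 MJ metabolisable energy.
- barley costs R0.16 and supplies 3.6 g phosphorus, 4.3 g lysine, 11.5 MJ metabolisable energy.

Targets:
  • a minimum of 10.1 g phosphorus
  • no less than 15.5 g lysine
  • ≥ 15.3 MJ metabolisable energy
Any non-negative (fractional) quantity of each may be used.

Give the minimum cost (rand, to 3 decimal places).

R0.359

Let x1 = kg of molasses, x2 = kg of canola meal, x3 = kg of barley.
min 0.17x1 + 0.33x2 + 0.16x3 with:
  0.7x1 + 9.9x2 + 3.6x3 ≥ 10.1   (phosphorus)
  0.2x1 + 18.6x2 + 4.3x3 ≥ 15.5   (lysine)
  9.3x1 + 10.8x2 + 11.5x3 ≥ 15.3   (metabolisable energy)
  x1, x2, x3 ≥ 0.
At the optimum only canola meal, barley are positive (molasses = 0). The phosphorus and metabolisable energy requirements are met with equality.
Solving gives x2 = 0.8146, x3 = 0.5654.
Hence cost = 0.33·0.8146 + 0.16·0.5654 = R0.35928.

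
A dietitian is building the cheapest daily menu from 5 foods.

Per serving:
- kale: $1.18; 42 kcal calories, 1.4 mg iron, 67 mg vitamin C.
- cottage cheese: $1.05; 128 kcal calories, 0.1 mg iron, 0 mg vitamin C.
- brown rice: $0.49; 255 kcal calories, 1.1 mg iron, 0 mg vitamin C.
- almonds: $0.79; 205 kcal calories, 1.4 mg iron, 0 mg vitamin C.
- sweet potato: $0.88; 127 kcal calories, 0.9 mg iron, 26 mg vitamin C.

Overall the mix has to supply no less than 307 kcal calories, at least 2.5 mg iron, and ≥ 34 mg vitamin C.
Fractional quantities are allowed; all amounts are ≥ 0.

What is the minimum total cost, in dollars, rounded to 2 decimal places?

$1.40

Set it up as a linear program. Let x1 = servings of kale, x2 = servings of cottage cheese, x3 = servings of brown rice, x4 = servings of almonds, x5 = servings of sweet potato.
Minimise 1.18x1 + 1.05x2 + 0.49x3 + 0.79x4 + 0.88x5 with:
  42x1 + 128x2 + 255x3 + 205x4 + 127x5 ≥ 307   (calories)
  1.4x1 + 0.1x2 + 1.1x3 + 1.4x4 + 0.9x5 ≥ 2.5   (iron)
  67x1 + 26x5 ≥ 34   (vitamin C)
  x1, x2, x3, x4, x5 ≥ 0.
The cheapest feasible vertex uses only kale, brown rice; cottage cheese, almonds, sweet potato are not used. There the iron and vitamin C constraints are tight.
That vertex is x1 = 0.5075, x3 = 1.627.
Cost = 1.18·0.5075 + 0.49·1.627 = 1.3961.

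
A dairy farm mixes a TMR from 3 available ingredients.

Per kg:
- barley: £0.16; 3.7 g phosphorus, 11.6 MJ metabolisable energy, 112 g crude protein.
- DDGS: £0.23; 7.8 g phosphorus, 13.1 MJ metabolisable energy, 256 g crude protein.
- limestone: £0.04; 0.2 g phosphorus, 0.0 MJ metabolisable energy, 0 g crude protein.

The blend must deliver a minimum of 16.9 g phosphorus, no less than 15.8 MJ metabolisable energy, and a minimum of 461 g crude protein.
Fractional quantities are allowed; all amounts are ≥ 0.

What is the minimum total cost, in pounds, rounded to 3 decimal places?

Let x1 = kg of barley, x2 = kg of DDGS, x3 = kg of limestone.
Minimize 0.16x1 + 0.23x2 + 0.04x3 with:
  3.7x1 + 7.8x2 + 0.2x3 ≥ 16.9   (phosphorus)
  11.6x1 + 13.1x2 ≥ 15.8   (metabolisable energy)
  112x1 + 256x2 ≥ 461   (crude protein)
  x1, x2, x3 ≥ 0.
The optimal basis is {DDGS}; barley, limestone drop out. Binding constraint: phosphorus.
Optimal quantities: DDGS = 2.167 kg.
Cost = 0.23·2.167 = 0.49841.

£0.498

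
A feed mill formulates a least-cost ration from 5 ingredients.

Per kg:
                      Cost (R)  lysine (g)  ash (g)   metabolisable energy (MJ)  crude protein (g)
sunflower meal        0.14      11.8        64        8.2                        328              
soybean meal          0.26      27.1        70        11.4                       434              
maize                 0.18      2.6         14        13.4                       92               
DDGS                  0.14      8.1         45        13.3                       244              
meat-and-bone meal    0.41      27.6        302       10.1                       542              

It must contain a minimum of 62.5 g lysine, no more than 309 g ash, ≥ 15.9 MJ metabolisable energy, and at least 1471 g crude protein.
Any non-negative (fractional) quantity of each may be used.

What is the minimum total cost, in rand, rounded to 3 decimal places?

Set it up as a linear program. Let x1 = kg of sunflower meal, x2 = kg of soybean meal, x3 = kg of maize, x4 = kg of DDGS, x5 = kg of meat-and-bone meal.
Minimize 0.14x1 + 0.26x2 + 0.18x3 + 0.14x4 + 0.41x5 subject to:
  11.8x1 + 27.1x2 + 2.6x3 + 8.1x4 + 27.6x5 ≥ 62.5   (lysine)
  64x1 + 70x2 + 14x3 + 45x4 + 302x5 ≤ 309   (ash)
  8.2x1 + 11.4x2 + 13.4x3 + 13.3x4 + 10.1x5 ≥ 15.9   (metabolisable energy)
  328x1 + 434x2 + 92x3 + 244x4 + 542x5 ≥ 1471   (crude protein)
  x1, x2, x3, x4, x5 ≥ 0.
The optimal basis is {sunflower meal, soybean meal}; maize, DDGS, meat-and-bone meal drop out. There the lysine and crude protein constraints are tight.
So sunflower meal = 3.381 kg, soybean meal = 0.834 kg.
Hence cost = 0.14·3.381 + 0.26·0.834 = R0.69018.

R0.690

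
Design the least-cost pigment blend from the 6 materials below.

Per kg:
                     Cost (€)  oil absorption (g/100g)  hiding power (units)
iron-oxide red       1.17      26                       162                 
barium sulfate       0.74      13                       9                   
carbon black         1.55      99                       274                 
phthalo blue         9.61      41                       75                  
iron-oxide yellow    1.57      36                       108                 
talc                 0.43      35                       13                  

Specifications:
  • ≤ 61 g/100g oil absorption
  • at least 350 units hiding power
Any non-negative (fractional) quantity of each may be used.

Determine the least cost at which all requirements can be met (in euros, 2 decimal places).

Let x1 = kg of iron-oxide red, x2 = kg of barium sulfate, x3 = kg of carbon black, x4 = kg of phthalo blue, x5 = kg of iron-oxide yellow, x6 = kg of talc.
Minimise 1.17x1 + 0.74x2 + 1.55x3 + 9.61x4 + 1.57x5 + 0.43x6 s.t.:
  26x1 + 13x2 + 99x3 + 41x4 + 36x5 + 35x6 ≤ 61   (oil absorption)
  162x1 + 9x2 + 274x3 + 75x4 + 108x5 + 13x6 ≥ 350   (hiding power)
  x1, x2, x3, x4, x5, x6 ≥ 0.
The optimal basis is {iron-oxide red, carbon black}; barium sulfate, phthalo blue, iron-oxide yellow, talc drop out. There the oil absorption and hiding power constraints are tight.
That vertex is x1 = 2.012, x3 = 0.08773.
Hence cost = 1.17·2.012 + 1.55·0.08773 = €2.4900.

€2.49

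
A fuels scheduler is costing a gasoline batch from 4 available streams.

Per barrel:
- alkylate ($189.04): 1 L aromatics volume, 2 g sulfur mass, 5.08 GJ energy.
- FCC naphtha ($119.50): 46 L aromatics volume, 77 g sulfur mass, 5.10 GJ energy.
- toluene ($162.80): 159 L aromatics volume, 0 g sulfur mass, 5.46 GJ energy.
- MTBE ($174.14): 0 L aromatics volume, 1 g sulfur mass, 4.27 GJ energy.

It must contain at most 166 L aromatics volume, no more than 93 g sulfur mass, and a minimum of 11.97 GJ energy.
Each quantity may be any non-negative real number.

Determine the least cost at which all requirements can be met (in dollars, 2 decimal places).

$333.22

Let x1 = barrels of alkylate, x2 = barrels of FCC naphtha, x3 = barrels of toluene, x4 = barrels of MTBE.
Minimise 189.04x1 + 119.5x2 + 162.8x3 + 174.14x4 subject to:
  1x1 + 46x2 + 159x3 ≤ 166   (aromatics volume)
  2x1 + 77x2 + 1x4 ≤ 93   (sulfur mass)
  5.08x1 + 5.1x2 + 5.46x3 + 4.27x4 ≥ 11.97   (energy)
  x1, x2, x3, x4 ≥ 0.
The minimum-cost mix takes nothing from MTBE — only alkylate, FCC naphtha, toluene. The aromatics volume, sulfur mass, energy requirements are met with equality.
That vertex is x1 = 0.40728, x2 = 1.1972, x3 = 0.6951.
Cost = 189.04·0.40728 + 119.5·1.1972 + 162.8·0.6951 = 333.2199.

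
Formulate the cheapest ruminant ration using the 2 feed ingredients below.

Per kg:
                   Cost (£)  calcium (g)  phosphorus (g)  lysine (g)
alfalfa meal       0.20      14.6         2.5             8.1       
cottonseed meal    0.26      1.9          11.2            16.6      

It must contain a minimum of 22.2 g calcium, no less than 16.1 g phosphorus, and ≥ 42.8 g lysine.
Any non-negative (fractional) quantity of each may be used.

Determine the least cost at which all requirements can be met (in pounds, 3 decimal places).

Let x1 = kg of alfalfa meal, x2 = kg of cottonseed meal.
Minimize 0.2x1 + 0.26x2 s.t.:
  14.6x1 + 1.9x2 ≥ 22.2   (calcium)
  2.5x1 + 11.2x2 ≥ 16.1   (phosphorus)
  8.1x1 + 16.6x2 ≥ 42.8   (lysine)
  x1, x2 ≥ 0.
Both inputs are positive at the optimum. Binding constraints: calcium and lysine.
Solving gives x1 = 1.265, x2 = 1.961.
Cost = 0.2·1.265 + 0.26·1.961 = 0.76286.

£0.763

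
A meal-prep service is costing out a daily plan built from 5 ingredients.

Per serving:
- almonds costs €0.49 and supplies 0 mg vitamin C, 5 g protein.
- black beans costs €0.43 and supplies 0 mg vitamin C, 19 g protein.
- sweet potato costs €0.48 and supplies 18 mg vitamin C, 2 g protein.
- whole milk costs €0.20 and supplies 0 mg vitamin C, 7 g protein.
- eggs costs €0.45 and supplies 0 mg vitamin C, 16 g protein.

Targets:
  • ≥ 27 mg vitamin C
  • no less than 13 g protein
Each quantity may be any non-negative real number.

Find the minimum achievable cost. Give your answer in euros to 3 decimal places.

€0.946

Let x1 = servings of almonds, x2 = servings of black beans, x3 = servings of sweet potato, x4 = servings of whole milk, x5 = servings of eggs.
Minimise 0.49x1 + 0.43x2 + 0.48x3 + 0.2x4 + 0.45x5 s.t.:
  18x3 ≥ 27   (vitamin C)
  5x1 + 19x2 + 2x3 + 7x4 + 16x5 ≥ 13   (protein)
  x1, x2, x3, x4, x5 ≥ 0.
The optimal basis is {black beans, sweet potato}; almonds, whole milk, eggs drop out. There the vitamin C and protein constraints are tight.
That vertex is x2 = 0.5263, x3 = 1.5.
Cost = 0.43·0.5263 + 0.48·1.5 = 0.94631.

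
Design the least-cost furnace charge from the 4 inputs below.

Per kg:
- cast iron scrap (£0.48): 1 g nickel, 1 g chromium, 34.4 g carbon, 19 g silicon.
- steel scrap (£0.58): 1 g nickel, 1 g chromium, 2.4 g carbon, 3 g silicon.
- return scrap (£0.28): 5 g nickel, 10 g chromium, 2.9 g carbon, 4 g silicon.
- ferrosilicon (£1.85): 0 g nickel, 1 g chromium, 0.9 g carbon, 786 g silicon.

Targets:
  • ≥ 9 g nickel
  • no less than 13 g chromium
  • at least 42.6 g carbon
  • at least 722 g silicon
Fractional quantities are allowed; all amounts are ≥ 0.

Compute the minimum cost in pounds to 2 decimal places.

Let x1 = kg of cast iron scrap, x2 = kg of steel scrap, x3 = kg of return scrap, x4 = kg of ferrosilicon.
min 0.48x1 + 0.58x2 + 0.28x3 + 1.85x4 subject to:
  1x1 + 1x2 + 5x3 ≥ 9   (nickel)
  1x1 + 1x2 + 10x3 + 1x4 ≥ 13   (chromium)
  34.4x1 + 2.4x2 + 2.9x3 + 0.9x4 ≥ 42.6   (carbon)
  19x1 + 3x2 + 4x3 + 786x4 ≥ 722   (silicon)
  x1, x2, x3, x4 ≥ 0.
At the optimum only cast iron scrap, return scrap, ferrosilicon are positive (steel scrap = 0). There the nickel, carbon, silicon constraints are tight.
Solving gives x1 = 1.082, x3 = 1.584, x4 = 0.8844.
Hence cost = 0.48·1.082 + 0.28·1.584 + 1.85·0.8844 = £2.5990.

£2.60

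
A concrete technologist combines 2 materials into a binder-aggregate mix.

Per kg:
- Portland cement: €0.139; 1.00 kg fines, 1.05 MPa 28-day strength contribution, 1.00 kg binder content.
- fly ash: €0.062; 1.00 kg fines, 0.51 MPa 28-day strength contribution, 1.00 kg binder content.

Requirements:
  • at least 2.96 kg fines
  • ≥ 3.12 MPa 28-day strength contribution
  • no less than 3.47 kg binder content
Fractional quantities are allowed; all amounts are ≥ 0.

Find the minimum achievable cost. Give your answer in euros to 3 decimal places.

€0.379

Treat it as an LP. Let x1 = kg of Portland cement, x2 = kg of fly ash.
Minimise 0.139x1 + 0.062x2 subject to:
  1x1 + 1x2 ≥ 2.96   (fines)
  1.05x1 + 0.51x2 ≥ 3.12   (28-day strength contribution)
  1x1 + 1x2 ≥ 3.47   (binder content)
  x1, x2 ≥ 0.
The optimal basis is {fly ash}; Portland cement drops out. There the 28-day strength contribution constraint is tight.
Optimal quantities: fly ash = 6.118 kg.
Cost = 0.062·6.118 = 0.37932.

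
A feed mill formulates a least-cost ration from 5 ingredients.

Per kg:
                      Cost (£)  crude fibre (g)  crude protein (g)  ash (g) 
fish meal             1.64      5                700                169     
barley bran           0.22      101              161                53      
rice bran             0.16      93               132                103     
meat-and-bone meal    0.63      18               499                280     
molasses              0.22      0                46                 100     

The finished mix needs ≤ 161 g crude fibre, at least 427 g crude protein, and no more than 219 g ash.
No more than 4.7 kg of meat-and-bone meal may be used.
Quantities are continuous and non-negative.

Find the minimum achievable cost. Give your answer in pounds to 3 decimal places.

Let x1 = kg of fish meal, x2 = kg of barley bran, x3 = kg of rice bran, x4 = kg of meat-and-bone meal, x5 = kg of molasses.
min 1.64x1 + 0.22x2 + 0.16x3 + 0.63x4 + 0.22x5 subject to:
  5x1 + 101x2 + 93x3 + 18x4 ≤ 161   (crude fibre)
  700x1 + 161x2 + 132x3 + 499x4 + 46x5 ≥ 427   (crude protein)
  169x1 + 53x2 + 103x3 + 280x4 + 100x5 ≤ 219   (ash)
  x4 ≤ 4.7
  x1, x2, x3, x4, x5 ≥ 0.
At the optimum only barley bran, meat-and-bone meal are positive (fish meal, rice bran, molasses = 0). Binding constraints: crude protein and ash.
That vertex is x2 = 0.5517, x4 = 0.6777.
Cost = 0.22·0.5517 + 0.63·0.6777 = 0.54833.

£0.548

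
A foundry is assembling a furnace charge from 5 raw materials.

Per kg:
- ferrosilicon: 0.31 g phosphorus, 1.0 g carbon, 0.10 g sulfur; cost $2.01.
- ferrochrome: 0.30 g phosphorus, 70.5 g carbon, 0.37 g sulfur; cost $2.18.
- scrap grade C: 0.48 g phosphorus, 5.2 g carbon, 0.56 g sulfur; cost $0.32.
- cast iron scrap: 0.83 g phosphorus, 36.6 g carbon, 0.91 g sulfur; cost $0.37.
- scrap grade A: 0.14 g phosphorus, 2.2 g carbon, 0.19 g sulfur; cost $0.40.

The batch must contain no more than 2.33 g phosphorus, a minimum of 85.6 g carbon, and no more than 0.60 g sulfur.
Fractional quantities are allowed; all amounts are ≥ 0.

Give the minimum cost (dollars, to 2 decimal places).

$2.49

Let x1 = kg of ferrosilicon, x2 = kg of ferrochrome, x3 = kg of scrap grade C, x4 = kg of cast iron scrap, x5 = kg of scrap grade A.
Minimise 2.01x1 + 2.18x2 + 0.32x3 + 0.37x4 + 0.4x5 subject to:
  0.31x1 + 0.3x2 + 0.48x3 + 0.83x4 + 0.14x5 ≤ 2.33   (phosphorus)
  1x1 + 70.5x2 + 5.2x3 + 36.6x4 + 2.2x5 ≥ 85.6   (carbon)
  0.1x1 + 0.37x2 + 0.56x3 + 0.91x4 + 0.19x5 ≤ 0.6   (sulfur)
  x1, x2, x3, x4, x5 ≥ 0.
The optimal basis is {ferrochrome, cast iron scrap}; ferrosilicon, scrap grade C, scrap grade A drop out. There the carbon and sulfur constraints are tight.
That vertex is x2 = 1.105, x4 = 0.21.
Hence cost = 2.18·1.105 + 0.37·0.21 = $2.4866.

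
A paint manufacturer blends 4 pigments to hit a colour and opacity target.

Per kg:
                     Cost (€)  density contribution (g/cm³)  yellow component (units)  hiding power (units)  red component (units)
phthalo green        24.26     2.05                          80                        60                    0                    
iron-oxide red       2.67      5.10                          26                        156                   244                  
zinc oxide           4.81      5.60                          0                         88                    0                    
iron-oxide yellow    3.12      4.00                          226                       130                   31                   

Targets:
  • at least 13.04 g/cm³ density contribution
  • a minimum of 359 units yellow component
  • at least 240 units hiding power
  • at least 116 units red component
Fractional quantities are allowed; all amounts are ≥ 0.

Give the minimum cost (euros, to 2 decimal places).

€8.29

Let x1 = kg of phthalo green, x2 = kg of iron-oxide red, x3 = kg of zinc oxide, x4 = kg of iron-oxide yellow.
Minimise 24.26x1 + 2.67x2 + 4.81x3 + 3.12x4 subject to:
  2.05x1 + 5.1x2 + 5.6x3 + 4x4 ≥ 13.04   (density contribution)
  80x1 + 26x2 + 226x4 ≥ 359   (yellow component)
  60x1 + 156x2 + 88x3 + 130x4 ≥ 240   (hiding power)
  244x2 + 31x4 ≥ 116   (red component)
  x1, x2, x3, x4 ≥ 0.
The cheapest feasible vertex uses only iron-oxide red, iron-oxide yellow; phthalo green, zinc oxide are not used. Binding constraints: density contribution and yellow component.
Optimal quantities: iron-oxide red = 1.441 kg, iron-oxide yellow = 1.423 kg.
Hence cost = 2.67·1.441 + 3.12·1.423 = €8.2872.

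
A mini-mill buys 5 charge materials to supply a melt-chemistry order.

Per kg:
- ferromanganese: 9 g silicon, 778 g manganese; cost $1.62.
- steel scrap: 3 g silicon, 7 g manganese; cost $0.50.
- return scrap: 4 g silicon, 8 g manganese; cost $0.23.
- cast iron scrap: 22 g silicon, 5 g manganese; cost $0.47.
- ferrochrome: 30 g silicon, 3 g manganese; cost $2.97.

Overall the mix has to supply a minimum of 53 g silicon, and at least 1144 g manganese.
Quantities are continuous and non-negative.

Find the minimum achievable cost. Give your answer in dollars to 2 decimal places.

Let x1 = kg of ferromanganese, x2 = kg of steel scrap, x3 = kg of return scrap, x4 = kg of cast iron scrap, x5 = kg of ferrochrome.
Minimise 1.62x1 + 0.5x2 + 0.23x3 + 0.47x4 + 2.97x5 subject to:
  9x1 + 3x2 + 4x3 + 22x4 + 30x5 ≥ 53   (silicon)
  778x1 + 7x2 + 8x3 + 5x4 + 3x5 ≥ 1144   (manganese)
  x1, x2, x3, x4, x5 ≥ 0.
At the optimum only ferromanganese, cast iron scrap are positive (steel scrap, return scrap, ferrochrome = 0). Binding constraints: silicon and manganese.
So ferromanganese = 1.459 kg, cast iron scrap = 1.812 kg.
Cost = 1.62·1.459 + 0.47·1.812 = 3.2152.

$3.22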